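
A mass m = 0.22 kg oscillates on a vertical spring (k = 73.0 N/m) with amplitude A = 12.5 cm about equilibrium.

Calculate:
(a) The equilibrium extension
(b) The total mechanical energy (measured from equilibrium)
x_eq = mg/k = 0.22×9.81/73.0 = 0.02956 m = 2.956 cm
E = ½kA² = ½×73.0×(0.125)² = 0.5703 J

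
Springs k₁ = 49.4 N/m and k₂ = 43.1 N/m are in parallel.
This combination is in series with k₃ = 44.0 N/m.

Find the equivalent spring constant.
k₁₂ = k₁ + k₂ = 92.5 N/m (parallel)
1/k_eq = 1/k₁₂ + 1/k₃ → k_eq = 29.82 N/m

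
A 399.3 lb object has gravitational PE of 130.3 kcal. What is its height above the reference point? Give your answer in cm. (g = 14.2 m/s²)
PE = mgh → h = PE/(mg) = 5.452e+05 J / (181.1 kg × 14.2 m/s²) = 212 m = 21200.0 cm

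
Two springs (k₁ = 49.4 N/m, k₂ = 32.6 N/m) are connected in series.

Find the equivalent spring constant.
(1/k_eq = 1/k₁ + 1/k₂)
1/k_eq = 1/49.4 + 1/32.6 = 0.050918; k_eq = 19.64 N/m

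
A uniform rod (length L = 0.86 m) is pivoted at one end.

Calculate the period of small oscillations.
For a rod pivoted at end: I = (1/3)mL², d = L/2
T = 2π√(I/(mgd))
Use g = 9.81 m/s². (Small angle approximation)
I/m = (1/3)L² = 0.2465 m²; d = L/2 = 0.43 m
T = 2π√(I/(mgd)) = 2π√(0.2465/(9.81×0.43)) = 1.519 s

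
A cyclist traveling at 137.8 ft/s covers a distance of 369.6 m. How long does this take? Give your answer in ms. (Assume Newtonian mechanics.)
t = d/v (with unit conversion) = 8800.0 ms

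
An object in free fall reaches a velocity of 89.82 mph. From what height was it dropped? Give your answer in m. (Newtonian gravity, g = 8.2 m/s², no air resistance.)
h = v²/(2g) (with unit conversion) = 98.31 m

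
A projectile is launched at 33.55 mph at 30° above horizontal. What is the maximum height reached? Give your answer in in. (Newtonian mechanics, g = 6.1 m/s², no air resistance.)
H = v₀²sin²(θ)/(2g) (with unit conversion) = 181.5 in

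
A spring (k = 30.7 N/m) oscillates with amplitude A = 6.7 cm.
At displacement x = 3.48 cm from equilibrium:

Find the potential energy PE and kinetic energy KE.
E_total = ½kA² = ½×30.7×(0.067)² = 0.06891 J
PE = ½kx² = ½×30.7×(0.0348)² = 0.01859 J
KE = E_total − PE = 0.05032 J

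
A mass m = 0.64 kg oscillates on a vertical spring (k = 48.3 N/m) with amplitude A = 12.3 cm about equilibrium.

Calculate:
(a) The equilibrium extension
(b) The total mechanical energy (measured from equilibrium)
x_eq = mg/k = 0.64×9.81/48.3 = 0.13 m = 13 cm
E = ½kA² = ½×48.3×(0.123)² = 0.3654 J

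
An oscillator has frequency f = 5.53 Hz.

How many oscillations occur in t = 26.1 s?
n = f×t = 5.53×26.1 = 144.3 oscillations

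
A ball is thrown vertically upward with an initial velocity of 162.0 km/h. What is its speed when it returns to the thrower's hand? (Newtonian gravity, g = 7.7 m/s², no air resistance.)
By conservation of energy, the ball returns at the same speed = 162.0 km/h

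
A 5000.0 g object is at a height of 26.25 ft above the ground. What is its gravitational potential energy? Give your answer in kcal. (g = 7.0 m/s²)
PE = mgh = 5 kg × 7.0 m/s² × 8.001 m = 280 J = 0.06693 kcal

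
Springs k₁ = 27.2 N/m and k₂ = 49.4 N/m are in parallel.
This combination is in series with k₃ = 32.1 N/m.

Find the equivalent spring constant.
k₁₂ = k₁ + k₂ = 76.6 N/m (parallel)
1/k_eq = 1/k₁₂ + 1/k₃ → k_eq = 22.62 N/m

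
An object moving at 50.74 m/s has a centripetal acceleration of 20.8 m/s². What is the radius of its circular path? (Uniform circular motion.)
r = v²/a_c = 50.74²/20.8 = 123.78 m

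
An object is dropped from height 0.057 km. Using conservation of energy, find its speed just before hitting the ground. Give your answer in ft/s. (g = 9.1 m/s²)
mgh = ½mv² → v = √(2gh) = √(2×9.1×57) = 32.21 m/s = 105.7 ft/s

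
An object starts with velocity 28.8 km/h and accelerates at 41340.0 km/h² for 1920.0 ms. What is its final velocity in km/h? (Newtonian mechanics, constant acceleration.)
v = v₀ + at (with unit conversion) = 50.85 km/h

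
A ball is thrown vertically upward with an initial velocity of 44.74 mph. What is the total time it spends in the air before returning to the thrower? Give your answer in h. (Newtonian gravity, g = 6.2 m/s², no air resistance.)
t_total = 2v₀/g (with unit conversion) = 0.001792 h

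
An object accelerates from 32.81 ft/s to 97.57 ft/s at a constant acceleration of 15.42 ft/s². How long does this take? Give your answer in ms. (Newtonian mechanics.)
t = (v - v₀)/a (with unit conversion) = 4200.0 ms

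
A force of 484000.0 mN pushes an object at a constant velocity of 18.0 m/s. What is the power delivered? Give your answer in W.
P = Fv = 484 N × 18 m/s = 8712 W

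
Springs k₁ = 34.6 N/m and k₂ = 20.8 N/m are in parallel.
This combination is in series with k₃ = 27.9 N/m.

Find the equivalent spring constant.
k₁₂ = k₁ + k₂ = 55.4 N/m (parallel)
1/k_eq = 1/k₁₂ + 1/k₃ → k_eq = 18.56 N/m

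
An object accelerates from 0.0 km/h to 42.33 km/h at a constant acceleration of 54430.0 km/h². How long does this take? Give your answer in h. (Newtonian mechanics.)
t = (v - v₀)/a (with unit conversion) = 0.0007777 h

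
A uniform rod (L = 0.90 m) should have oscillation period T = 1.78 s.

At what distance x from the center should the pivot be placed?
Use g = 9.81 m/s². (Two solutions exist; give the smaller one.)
T = 2π√((L²/12 + x²)/(gx)). Let c = T²g/(4π²) = 0.7873.
x² − cx + L²/12 = 0 → x = (c − √(c² − L²/3))/2 = 0.09791 m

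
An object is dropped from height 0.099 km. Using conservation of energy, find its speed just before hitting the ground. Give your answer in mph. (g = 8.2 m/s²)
mgh = ½mv² → v = √(2gh) = √(2×8.2×99) = 40.29 m/s = 90.13 mph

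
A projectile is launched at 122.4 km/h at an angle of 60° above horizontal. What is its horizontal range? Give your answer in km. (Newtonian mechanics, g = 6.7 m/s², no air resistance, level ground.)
R = v₀² sin(2θ) / g (with unit conversion) = 0.1494 km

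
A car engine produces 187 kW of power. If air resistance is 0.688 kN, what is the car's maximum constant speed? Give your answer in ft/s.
P = Fv → v = P/F = 187000 W / 688 N = 271.8 m/s = 891.7 ft/s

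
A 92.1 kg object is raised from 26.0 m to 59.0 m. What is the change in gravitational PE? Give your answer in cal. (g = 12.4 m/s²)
ΔPE = mg(h₂ − h₁) = 92.1 kg × 12.4 m/s² × (59 − 26) m = 3.769e+04 J = 9007.0 cal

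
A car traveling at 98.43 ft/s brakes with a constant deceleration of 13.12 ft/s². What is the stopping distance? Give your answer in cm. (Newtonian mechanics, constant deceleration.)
d = v₀² / (2a) (with unit conversion) = 11250.0 cm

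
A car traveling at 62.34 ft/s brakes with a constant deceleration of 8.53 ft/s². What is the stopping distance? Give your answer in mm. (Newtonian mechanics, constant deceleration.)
d = v₀² / (2a) (with unit conversion) = 69430.0 mm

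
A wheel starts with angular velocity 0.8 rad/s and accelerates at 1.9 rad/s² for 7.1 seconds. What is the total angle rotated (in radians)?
θ = ω₀t + ½αt² = 0.8×7.1 + ½×1.9×7.1² = 53.57 rad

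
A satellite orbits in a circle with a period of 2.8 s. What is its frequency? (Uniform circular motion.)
f = 1/T = 1/2.8 = 0.3571 Hz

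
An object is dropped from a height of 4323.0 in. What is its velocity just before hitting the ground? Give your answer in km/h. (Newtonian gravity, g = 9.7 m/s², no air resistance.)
v = √(2gh) (with unit conversion) = 166.2 km/h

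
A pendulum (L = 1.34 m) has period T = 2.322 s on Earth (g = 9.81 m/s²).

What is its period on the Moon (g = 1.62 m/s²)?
T = 2π√(L/g), so T_moon/T_earth = √(g_earth/g_moon)
T_moon = 2π√(1.34/1.62) = 5.714 s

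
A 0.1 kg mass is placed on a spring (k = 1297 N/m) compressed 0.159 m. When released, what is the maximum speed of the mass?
½kx² = ½mv² → v = x√(k/m) = 0.159×√(1297/0.1) = 18.11 m/s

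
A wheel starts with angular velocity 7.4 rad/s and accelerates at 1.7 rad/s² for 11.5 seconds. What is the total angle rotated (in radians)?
θ = ω₀t + ½αt² = 7.4×11.5 + ½×1.7×11.5² = 197.51 rad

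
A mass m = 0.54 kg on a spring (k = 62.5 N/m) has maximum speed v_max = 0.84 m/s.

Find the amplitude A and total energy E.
½mv²_max = ½kA² → A = v_max√(m/k) = 0.84×√(0.54/62.5) = 0.07808 m = 7.808 cm
E = ½mv²_max = ½×0.54×0.84² = 0.1905 J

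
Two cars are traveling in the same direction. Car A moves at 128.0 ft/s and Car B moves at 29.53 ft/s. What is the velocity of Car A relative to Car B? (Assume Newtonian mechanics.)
v_rel = v_A - v_B = 128.0 - 29.53 = 98.47 ft/s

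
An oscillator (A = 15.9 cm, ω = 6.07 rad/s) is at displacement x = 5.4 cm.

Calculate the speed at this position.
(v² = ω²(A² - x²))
v = ω√(A² − x²) = 6.07×√(0.159² − 0.054²) = 0.9078 m/s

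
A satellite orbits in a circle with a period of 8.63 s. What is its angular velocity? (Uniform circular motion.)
ω = 2π/T = 2π/8.63 = 0.7281 rad/s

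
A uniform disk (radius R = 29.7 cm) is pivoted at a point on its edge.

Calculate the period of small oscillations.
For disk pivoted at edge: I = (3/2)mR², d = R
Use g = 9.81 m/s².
I/m = (3/2)R² = 0.1323 m²; d = R = 0.297 m
T = 2π√((3/2)R²/(gR)) = 2π√(3R/(2g)) = 1.339 s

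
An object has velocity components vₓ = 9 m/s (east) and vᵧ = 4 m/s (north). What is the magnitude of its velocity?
|v| = √(vₓ² + vᵧ²) = √(9² + 4²) = √(97) = 9.85 m/s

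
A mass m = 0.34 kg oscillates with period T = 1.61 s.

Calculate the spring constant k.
T = 2π√(m/k) → k = m(2π/T)² = 0.34×(2π/1.61)² = 5.178 N/m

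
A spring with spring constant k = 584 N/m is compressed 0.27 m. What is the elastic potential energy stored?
PE = ½kx² = ½×584×0.27² = 21.29 J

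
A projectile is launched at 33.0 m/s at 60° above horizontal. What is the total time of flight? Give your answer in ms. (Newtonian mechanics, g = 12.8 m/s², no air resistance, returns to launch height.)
T = 2v₀sin(θ)/g (with unit conversion) = 4465.0 ms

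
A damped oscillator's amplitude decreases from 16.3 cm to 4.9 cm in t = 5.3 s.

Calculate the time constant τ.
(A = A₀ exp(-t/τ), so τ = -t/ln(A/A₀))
A/A₀ = 4.9/16.3 = 0.3006; ln(A/A₀) = -1.202
τ = −t/ln(A/A₀) = −5.3/-1.202 = 4.41 s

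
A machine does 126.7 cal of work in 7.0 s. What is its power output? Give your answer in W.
P = W/t = 530.1 J / 7 s = 75.73 W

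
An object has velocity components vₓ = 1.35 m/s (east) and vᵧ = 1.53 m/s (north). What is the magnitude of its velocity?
|v| = √(vₓ² + vᵧ²) = √(1.35² + 1.53²) = √(4.1634) = 2.04 m/s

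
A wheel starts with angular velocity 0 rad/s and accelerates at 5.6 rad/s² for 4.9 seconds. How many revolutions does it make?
θ = ω₀t + ½αt² = 0×4.9 + ½×5.6×4.9² = 67.23 rad
Revolutions = θ/(2π) = 67.23/(2π) = 10.7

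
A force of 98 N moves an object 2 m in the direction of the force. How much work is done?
W = Fd = 98×2 = 196.0 J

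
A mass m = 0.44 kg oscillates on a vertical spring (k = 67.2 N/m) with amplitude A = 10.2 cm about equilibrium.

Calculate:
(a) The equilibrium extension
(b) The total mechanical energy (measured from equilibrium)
x_eq = mg/k = 0.44×9.81/67.2 = 0.06423 m = 6.423 cm
E = ½kA² = ½×67.2×(0.102)² = 0.3496 J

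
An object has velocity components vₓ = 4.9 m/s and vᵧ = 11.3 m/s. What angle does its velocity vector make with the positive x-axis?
θ = arctan(vᵧ/vₓ) = arctan(11.3/4.9) = 66.56°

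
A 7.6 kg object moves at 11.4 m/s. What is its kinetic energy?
KE = ½mv² = ½×7.6×11.4² = 493.848 J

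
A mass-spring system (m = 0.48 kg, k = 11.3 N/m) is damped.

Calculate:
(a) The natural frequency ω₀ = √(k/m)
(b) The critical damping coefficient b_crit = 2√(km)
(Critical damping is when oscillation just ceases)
ω₀ = √(k/m) = √(11.3/0.48) = 4.852 rad/s
b_crit = 2√(km) = 2√(11.3×0.48) = 4.658 kg/s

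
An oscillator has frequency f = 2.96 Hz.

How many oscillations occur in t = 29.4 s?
n = f×t = 2.96×29.4 = 87.02 oscillations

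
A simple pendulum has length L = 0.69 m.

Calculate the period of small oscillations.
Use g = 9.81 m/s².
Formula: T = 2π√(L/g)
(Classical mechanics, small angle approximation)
T = 2π√(L/g) = 2π√(0.69/9.81) = 1.666 s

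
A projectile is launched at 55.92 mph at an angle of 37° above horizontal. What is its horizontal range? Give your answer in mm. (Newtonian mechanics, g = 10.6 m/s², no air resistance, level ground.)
R = v₀² sin(2θ) / g (with unit conversion) = 56670.0 mm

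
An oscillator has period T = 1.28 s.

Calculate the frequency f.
f = 1/T = 1/1.28 = 0.7812 Hz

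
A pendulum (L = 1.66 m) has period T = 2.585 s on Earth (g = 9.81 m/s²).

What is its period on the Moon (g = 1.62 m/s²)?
T = 2π√(L/g), so T_moon/T_earth = √(g_earth/g_moon)
T_moon = 2π√(1.66/1.62) = 6.36 s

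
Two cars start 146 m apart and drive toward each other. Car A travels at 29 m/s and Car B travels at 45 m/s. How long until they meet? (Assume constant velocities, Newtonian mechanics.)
Combined speed: v_combined = 29 + 45 = 74 m/s
Time to meet: t = d/74 = 146/74 = 1.97 s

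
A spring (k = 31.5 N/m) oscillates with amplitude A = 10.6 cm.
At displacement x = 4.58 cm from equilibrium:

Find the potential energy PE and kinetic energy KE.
E_total = ½kA² = ½×31.5×(0.106)² = 0.177 J
PE = ½kx² = ½×31.5×(0.0458)² = 0.03304 J
KE = E_total − PE = 0.1439 J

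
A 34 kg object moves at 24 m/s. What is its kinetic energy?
KE = ½mv² = ½×34×24² = 9792.0 J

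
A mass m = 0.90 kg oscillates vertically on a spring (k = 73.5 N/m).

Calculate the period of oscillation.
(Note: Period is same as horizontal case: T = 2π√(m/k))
T = 2π√(m/k) = 2π√(0.9/73.5) = 0.6953 s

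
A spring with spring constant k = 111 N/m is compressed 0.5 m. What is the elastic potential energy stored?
PE = ½kx² = ½×111×0.5² = 13.88 J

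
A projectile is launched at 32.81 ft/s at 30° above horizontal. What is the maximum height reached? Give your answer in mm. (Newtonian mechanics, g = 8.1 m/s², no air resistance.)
H = v₀²sin²(θ)/(2g) (with unit conversion) = 1543.0 mm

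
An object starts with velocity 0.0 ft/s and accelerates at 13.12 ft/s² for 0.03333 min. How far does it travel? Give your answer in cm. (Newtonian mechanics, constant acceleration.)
d = v₀t + ½at² (with unit conversion) = 799.6 cm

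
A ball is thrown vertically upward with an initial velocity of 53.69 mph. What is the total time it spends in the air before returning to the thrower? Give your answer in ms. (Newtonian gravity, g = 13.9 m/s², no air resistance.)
t_total = 2v₀/g (with unit conversion) = 3453.0 ms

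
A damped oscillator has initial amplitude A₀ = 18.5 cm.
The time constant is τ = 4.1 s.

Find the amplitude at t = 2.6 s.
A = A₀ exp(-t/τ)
A = A₀ exp(−t/τ) = 18.5×exp(−2.6/4.1) = 9.812 cm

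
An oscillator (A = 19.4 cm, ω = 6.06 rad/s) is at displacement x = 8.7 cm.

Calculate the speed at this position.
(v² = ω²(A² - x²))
v = ω√(A² − x²) = 6.06×√(0.194² − 0.087²) = 1.051 m/s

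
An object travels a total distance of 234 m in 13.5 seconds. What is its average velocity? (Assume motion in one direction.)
v_avg = Δd / Δt = 234 / 13.5 = 17.33 m/s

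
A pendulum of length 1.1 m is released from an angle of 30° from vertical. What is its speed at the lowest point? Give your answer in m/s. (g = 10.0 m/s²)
h = L(1 − cosθ) = 1.1×(1 − cos30°) = 0.1474 m
v = √(2gh) = √(2×10.0×0.1474) = 1.717 m/s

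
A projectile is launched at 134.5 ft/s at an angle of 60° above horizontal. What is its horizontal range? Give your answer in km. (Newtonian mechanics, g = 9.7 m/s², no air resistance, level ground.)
R = v₀² sin(2θ) / g (with unit conversion) = 0.15 km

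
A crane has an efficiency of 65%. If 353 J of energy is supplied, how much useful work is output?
W_out = η × W_in = 0.65 × 353 = 229.45 J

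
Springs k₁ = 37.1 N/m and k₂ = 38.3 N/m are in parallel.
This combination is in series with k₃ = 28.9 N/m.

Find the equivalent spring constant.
k₁₂ = k₁ + k₂ = 75.4 N/m (parallel)
1/k_eq = 1/k₁₂ + 1/k₃ → k_eq = 20.89 N/m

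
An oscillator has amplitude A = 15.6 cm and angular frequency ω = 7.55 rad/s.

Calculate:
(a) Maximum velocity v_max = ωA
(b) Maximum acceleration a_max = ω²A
v_max = ωA = 7.55×0.156 = 1.178 m/s
a_max = ω²A = 7.55²×0.156 = 8.892 m/s²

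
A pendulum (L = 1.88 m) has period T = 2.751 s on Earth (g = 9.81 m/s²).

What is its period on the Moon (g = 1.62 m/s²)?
T = 2π√(L/g), so T_moon/T_earth = √(g_earth/g_moon)
T_moon = 2π√(1.88/1.62) = 6.769 s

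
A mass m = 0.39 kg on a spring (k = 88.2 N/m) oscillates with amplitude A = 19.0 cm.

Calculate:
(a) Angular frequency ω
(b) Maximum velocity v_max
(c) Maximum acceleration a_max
ω = √(k/m) = √(88.2/0.39) = 15.04 rad/s
v_max = ωA = 15.04×0.19 = 2.857 m/s
a_max = ω²A = 15.04²×0.19 = 42.97 m/s²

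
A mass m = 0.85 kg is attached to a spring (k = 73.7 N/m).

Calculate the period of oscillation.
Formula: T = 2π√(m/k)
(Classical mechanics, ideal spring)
T = 2π√(m/k) = 2π√(0.85/73.7) = 0.6748 s; f = 1/T = 1.482 Hz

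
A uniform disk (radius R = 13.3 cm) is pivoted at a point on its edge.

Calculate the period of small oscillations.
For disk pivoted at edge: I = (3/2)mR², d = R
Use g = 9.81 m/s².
I/m = (3/2)R² = 0.02653 m²; d = R = 0.133 m
T = 2π√((3/2)R²/(gR)) = 2π√(3R/(2g)) = 0.896 s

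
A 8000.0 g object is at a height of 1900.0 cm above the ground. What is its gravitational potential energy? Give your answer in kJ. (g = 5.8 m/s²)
PE = mgh = 8 kg × 5.8 m/s² × 19 m = 881.6 J = 0.8816 kJ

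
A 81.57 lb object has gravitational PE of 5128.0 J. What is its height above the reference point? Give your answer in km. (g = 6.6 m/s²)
PE = mgh → h = PE/(mg) = 5128 J / (37 kg × 6.6 m/s²) = 21 m = 0.021 km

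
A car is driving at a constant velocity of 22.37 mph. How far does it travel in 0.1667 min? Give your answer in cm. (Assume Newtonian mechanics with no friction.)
d = vt (with unit conversion) = 10000.0 cm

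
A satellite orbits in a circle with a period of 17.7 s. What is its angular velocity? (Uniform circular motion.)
ω = 2π/T = 2π/17.7 = 0.355 rad/s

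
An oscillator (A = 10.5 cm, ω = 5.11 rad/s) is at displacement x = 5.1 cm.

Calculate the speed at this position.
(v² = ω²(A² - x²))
v = ω√(A² − x²) = 5.11×√(0.105² − 0.051²) = 0.469 m/s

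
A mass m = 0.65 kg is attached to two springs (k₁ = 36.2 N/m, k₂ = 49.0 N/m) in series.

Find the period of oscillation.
k_eq = k₁k₂/(k₁+k₂) = 20.82 N/m
T = 2π√(m/k_eq) = 2π√(0.65/20.82) = 1.11 s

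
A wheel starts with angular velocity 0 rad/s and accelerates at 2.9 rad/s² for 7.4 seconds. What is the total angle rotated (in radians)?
θ = ω₀t + ½αt² = 0×7.4 + ½×2.9×7.4² = 79.4 rad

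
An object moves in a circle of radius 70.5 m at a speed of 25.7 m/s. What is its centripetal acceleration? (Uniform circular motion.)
a_c = v²/r = 25.7²/70.5 = 660.49/70.5 = 9.37 m/s²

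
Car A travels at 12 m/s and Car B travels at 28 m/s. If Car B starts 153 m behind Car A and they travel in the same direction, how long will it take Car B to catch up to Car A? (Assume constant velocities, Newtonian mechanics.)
Relative speed: v_rel = 28 - 12 = 16 m/s
Time to catch: t = d₀/v_rel = 153/16 = 9.56 s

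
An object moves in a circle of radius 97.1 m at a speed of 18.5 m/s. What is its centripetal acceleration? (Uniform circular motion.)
a_c = v²/r = 18.5²/97.1 = 342.25/97.1 = 3.52 m/s²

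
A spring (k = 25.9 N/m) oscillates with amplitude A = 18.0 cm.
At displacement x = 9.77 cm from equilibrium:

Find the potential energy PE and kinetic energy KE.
E_total = ½kA² = ½×25.9×(0.18)² = 0.4196 J
PE = ½kx² = ½×25.9×(0.0977)² = 0.1236 J
KE = E_total − PE = 0.296 J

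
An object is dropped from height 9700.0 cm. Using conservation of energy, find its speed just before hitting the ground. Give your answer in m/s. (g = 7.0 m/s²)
mgh = ½mv² → v = √(2gh) = √(2×7.0×97) = 36.85 m/s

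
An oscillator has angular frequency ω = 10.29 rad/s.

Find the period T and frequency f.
T = 2π/ω = 2π/10.29 = 0.6106 s; f = ω/2π = 1.638 Hz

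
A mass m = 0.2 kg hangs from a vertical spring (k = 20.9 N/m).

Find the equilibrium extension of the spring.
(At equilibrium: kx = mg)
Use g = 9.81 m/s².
x_eq = mg/k = 0.2×9.81/20.9 = 0.09388 m = 9.388 cm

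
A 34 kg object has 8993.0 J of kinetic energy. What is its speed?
KE = ½mv² → v = √(2KE/m) = √(2×8993.0/34) = 23.0 m/s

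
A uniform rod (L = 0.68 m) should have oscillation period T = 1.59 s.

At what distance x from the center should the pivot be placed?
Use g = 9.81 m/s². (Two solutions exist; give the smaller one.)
T = 2π√((L²/12 + x²)/(gx)). Let c = T²g/(4π²) = 0.6282.
x² − cx + L²/12 = 0 → x = (c − √(c² − L²/3))/2 = 0.06889 m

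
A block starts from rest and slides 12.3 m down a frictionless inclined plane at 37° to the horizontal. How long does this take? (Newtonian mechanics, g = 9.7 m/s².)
a = g sin(θ) = 9.7 × sin(37°) = 5.84 m/s²
t = √(2d/a) = √(2 × 12.3 / 5.84) = 2.05 s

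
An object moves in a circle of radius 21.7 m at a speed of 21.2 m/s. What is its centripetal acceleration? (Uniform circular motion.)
a_c = v²/r = 21.2²/21.7 = 449.44/21.7 = 20.71 m/s²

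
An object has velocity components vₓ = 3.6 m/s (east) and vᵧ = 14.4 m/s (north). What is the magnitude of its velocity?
|v| = √(vₓ² + vᵧ²) = √(3.6² + 14.4²) = √(220.32) = 14.84 m/s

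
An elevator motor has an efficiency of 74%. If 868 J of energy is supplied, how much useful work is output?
W_out = η × W_in = 0.74 × 868 = 642.32 J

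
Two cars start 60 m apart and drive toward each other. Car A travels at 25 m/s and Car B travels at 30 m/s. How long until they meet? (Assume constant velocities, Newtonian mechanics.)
Combined speed: v_combined = 25 + 30 = 55 m/s
Time to meet: t = d/55 = 60/55 = 1.09 s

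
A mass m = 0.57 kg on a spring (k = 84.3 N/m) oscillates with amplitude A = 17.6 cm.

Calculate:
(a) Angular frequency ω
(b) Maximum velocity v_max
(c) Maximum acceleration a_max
ω = √(k/m) = √(84.3/0.57) = 12.16 rad/s
v_max = ωA = 12.16×0.176 = 2.14 m/s
a_max = ω²A = 12.16²×0.176 = 26.03 m/s²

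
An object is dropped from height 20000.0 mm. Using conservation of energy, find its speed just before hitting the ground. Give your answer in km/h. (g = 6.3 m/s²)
mgh = ½mv² → v = √(2gh) = √(2×6.3×20) = 15.87 m/s = 57.15 km/h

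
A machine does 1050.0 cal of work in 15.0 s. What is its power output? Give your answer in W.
P = W/t = 4393 J / 15 s = 292.9 W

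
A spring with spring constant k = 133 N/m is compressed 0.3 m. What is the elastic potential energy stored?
PE = ½kx² = ½×133×0.3² = 5.985 J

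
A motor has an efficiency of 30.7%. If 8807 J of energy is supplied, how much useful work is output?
W_out = η × W_in = 0.307 × 8807 = 2703.7 J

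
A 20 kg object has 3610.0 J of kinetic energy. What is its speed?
KE = ½mv² → v = √(2KE/m) = √(2×3610.0/20) = 19.0 m/s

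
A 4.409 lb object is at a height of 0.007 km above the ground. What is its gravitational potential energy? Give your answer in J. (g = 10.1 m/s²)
PE = mgh = 2 kg × 10.1 m/s² × 7 m = 141.4 J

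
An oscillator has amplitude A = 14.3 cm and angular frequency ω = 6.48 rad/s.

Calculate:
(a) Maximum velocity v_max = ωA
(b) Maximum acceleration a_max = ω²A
v_max = ωA = 6.48×0.143 = 0.9266 m/s
a_max = ω²A = 6.48²×0.143 = 6.005 m/s²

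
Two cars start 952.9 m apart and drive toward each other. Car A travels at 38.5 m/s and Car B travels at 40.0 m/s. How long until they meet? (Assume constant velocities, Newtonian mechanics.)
Combined speed: v_combined = 38.5 + 40.0 = 78.5 m/s
Time to meet: t = d/78.5 = 952.9/78.5 = 12.14 s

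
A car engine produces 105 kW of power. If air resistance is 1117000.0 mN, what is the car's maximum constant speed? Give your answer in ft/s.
P = Fv → v = P/F = 105000 W / 1117 N = 94 m/s = 308.4 ft/s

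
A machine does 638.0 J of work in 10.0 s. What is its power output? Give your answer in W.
P = W/t = 638 J / 10 s = 63.8 W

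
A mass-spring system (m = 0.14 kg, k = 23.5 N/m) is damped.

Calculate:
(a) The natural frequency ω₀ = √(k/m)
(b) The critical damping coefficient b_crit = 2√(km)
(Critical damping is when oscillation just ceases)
ω₀ = √(k/m) = √(23.5/0.14) = 12.96 rad/s
b_crit = 2√(km) = 2√(23.5×0.14) = 3.628 kg/s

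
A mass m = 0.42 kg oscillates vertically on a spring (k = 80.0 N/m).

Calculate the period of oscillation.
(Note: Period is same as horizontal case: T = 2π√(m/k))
T = 2π√(m/k) = 2π√(0.42/80.0) = 0.4553 s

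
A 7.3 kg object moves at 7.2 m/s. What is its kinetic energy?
KE = ½mv² = ½×7.3×7.2² = 189.216 J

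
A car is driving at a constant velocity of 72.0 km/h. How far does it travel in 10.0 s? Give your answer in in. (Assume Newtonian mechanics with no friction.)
d = vt (with unit conversion) = 7874.0 in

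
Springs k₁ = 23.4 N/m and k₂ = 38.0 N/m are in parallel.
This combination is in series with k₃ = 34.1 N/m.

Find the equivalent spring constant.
k₁₂ = k₁ + k₂ = 61.4 N/m (parallel)
1/k_eq = 1/k₁₂ + 1/k₃ → k_eq = 21.92 N/m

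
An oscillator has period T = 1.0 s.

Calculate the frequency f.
f = 1/T = 1/1.0 = 1 Hz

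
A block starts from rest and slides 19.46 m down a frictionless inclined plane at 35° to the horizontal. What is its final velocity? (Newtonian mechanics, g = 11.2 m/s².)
a = g sin(θ) = 11.2 × sin(35°) = 6.42 m/s²
v = √(2ad) = √(2 × 6.42 × 19.46) = 15.81 m/s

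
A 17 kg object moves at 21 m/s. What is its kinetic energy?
KE = ½mv² = ½×17×21² = 3748.5 J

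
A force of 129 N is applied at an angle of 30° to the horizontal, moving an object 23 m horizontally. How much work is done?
W = Fd cosθ = 129×23×cos(30°) = 2569.5 J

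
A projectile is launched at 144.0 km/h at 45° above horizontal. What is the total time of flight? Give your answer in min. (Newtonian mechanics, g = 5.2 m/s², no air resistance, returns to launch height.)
T = 2v₀sin(θ)/g (with unit conversion) = 0.1813 min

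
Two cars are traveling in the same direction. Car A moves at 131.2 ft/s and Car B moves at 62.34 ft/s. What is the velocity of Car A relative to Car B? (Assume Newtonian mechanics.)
v_rel = v_A - v_B = 131.2 - 62.34 = 68.86 ft/s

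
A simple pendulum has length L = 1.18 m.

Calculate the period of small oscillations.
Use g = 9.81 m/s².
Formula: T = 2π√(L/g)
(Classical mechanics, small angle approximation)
T = 2π√(L/g) = 2π√(1.18/9.81) = 2.179 s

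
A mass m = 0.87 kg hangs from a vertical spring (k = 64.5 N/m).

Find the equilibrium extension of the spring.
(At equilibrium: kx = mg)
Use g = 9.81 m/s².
x_eq = mg/k = 0.87×9.81/64.5 = 0.1323 m = 13.23 cm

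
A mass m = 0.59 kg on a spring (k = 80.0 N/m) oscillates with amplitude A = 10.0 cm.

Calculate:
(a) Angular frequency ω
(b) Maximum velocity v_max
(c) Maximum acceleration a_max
ω = √(k/m) = √(80.0/0.59) = 11.64 rad/s
v_max = ωA = 11.64×0.1 = 1.164 m/s
a_max = ω²A = 11.64²×0.1 = 13.56 m/s²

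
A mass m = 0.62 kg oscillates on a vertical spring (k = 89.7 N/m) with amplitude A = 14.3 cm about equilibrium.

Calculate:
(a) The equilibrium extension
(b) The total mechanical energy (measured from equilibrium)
x_eq = mg/k = 0.62×9.81/89.7 = 0.06781 m = 6.781 cm
E = ½kA² = ½×89.7×(0.143)² = 0.9171 J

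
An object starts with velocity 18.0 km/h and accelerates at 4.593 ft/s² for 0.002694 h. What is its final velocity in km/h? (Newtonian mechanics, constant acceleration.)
v = v₀ + at (with unit conversion) = 66.88 km/h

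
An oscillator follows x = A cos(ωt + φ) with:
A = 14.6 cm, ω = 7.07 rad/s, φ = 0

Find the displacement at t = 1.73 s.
x = A cos(ωt + φ) = 14.6×cos(7.07×1.73 + 0) = 13.79 cm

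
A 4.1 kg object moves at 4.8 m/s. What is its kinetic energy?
KE = ½mv² = ½×4.1×4.8² = 47.232 J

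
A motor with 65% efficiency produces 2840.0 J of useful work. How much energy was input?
W_in = W_out/η = 2840.0/0.65 = 4369.2 J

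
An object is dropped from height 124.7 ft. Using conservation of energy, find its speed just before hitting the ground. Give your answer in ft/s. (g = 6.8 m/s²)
mgh = ½mv² → v = √(2gh) = √(2×6.8×38.01) = 22.74 m/s = 74.59 ft/s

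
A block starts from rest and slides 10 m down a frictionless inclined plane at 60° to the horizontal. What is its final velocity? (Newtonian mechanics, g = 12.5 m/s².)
a = g sin(θ) = 12.5 × sin(60°) = 10.83 m/s²
v = √(2ad) = √(2 × 10.83 × 10) = 14.71 m/s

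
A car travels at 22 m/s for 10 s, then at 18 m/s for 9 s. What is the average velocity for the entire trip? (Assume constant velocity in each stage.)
d₁ = v₁t₁ = 22 × 10 = 220 m
d₂ = v₂t₂ = 18 × 9 = 162 m
d_total = 382 m, t_total = 19 s
v_avg = d_total/t_total = 382/19 = 20.11 m/s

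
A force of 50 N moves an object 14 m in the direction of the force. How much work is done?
W = Fd = 50×14 = 700.0 J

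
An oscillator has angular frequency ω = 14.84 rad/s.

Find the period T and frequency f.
T = 2π/ω = 2π/14.84 = 0.4234 s; f = ω/2π = 2.362 Hz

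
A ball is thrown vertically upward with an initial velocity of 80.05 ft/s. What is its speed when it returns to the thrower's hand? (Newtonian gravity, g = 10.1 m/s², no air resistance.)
By conservation of energy, the ball returns at the same speed = 80.05 ft/s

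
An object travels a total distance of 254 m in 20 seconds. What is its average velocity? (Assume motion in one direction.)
v_avg = Δd / Δt = 254 / 20 = 12.7 m/s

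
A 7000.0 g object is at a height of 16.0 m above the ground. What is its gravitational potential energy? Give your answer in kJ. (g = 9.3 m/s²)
PE = mgh = 7 kg × 9.3 m/s² × 16 m = 1042 J = 1.042 kJ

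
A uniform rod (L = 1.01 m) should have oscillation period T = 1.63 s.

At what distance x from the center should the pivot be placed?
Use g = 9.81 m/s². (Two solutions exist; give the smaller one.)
T = 2π√((L²/12 + x²)/(gx)). Let c = T²g/(4π²) = 0.6602.
x² − cx + L²/12 = 0 → x = (c − √(c² − L²/3))/2 = 0.1753 m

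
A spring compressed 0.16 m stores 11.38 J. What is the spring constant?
PE = ½kx² → k = 2PE/x² = 2×11.38/0.16² = 889.1 N/m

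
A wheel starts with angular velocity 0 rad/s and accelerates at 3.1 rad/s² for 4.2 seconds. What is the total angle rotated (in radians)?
θ = ω₀t + ½αt² = 0×4.2 + ½×3.1×4.2² = 27.34 rad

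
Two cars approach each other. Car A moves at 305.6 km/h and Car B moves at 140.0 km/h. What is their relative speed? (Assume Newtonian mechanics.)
v_rel = v_A + v_B = 305.6 + 140.0 = 445.6 km/h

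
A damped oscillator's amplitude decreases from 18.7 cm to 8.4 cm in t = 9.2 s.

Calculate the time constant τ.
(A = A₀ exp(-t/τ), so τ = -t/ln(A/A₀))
A/A₀ = 8.4/18.7 = 0.4492; ln(A/A₀) = -0.8003
τ = −t/ln(A/A₀) = −9.2/-0.8003 = 11.5 s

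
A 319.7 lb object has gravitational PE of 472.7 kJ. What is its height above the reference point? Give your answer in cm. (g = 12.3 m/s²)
PE = mgh → h = PE/(mg) = 4.727e+05 J / (145 kg × 12.3 m/s²) = 265 m = 26500.0 cm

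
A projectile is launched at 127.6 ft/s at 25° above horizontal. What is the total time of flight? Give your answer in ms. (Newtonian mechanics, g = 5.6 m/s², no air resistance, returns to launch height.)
T = 2v₀sin(θ)/g (with unit conversion) = 5870.0 ms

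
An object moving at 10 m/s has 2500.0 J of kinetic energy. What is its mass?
KE = ½mv² → m = 2KE/v² = 2×2500.0/10² = 50.0 kg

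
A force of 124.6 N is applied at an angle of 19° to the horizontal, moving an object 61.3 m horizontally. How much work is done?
W = Fd cosθ = 124.6×61.3×cos(19°) = 7221.9 J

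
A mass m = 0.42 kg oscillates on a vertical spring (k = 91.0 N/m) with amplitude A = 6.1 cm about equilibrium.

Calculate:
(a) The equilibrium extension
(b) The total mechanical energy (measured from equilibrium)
x_eq = mg/k = 0.42×9.81/91.0 = 0.04528 m = 4.528 cm
E = ½kA² = ½×91.0×(0.061)² = 0.1693 J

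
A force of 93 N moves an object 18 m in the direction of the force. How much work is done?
W = Fd = 93×18 = 1674.0 J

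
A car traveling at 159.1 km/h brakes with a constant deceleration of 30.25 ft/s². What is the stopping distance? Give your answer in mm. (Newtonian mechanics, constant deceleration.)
d = v₀² / (2a) (with unit conversion) = 105900.0 mm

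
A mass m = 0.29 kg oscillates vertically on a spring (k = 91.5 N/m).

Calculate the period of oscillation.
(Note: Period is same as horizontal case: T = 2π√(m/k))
T = 2π√(m/k) = 2π√(0.29/91.5) = 0.3537 s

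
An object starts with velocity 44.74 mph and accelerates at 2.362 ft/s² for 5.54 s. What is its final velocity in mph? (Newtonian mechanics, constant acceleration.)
v = v₀ + at (with unit conversion) = 53.66 mph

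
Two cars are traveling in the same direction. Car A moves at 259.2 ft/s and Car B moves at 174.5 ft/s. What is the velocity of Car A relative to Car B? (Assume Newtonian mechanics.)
v_rel = v_A - v_B = 259.2 - 174.5 = 84.7 ft/s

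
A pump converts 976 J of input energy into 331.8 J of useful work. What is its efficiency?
η = W_out/W_in = 331.8/976 = 0.34 = 34.0%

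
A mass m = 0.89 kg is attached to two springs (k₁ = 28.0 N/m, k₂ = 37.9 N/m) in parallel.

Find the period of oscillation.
k_eq = k₁+k₂ = 65.9 N/m
T = 2π√(m/k_eq) = 2π√(0.89/65.9) = 0.7302 s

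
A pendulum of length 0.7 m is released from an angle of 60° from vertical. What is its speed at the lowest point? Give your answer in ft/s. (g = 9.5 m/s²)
h = L(1 − cosθ) = 0.7×(1 − cos60°) = 0.35 m
v = √(2gh) = √(2×9.5×0.35) = 2.579 m/s = 8.46 ft/s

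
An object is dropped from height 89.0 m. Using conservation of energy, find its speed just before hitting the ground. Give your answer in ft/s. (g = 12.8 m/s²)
mgh = ½mv² → v = √(2gh) = √(2×12.8×89) = 47.73 m/s = 156.6 ft/s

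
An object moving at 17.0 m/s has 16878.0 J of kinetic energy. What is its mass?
KE = ½mv² → m = 2KE/v² = 2×16878.0/17.0² = 116.8 kg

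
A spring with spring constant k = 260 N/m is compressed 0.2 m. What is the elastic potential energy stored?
PE = ½kx² = ½×260×0.2² = 5.2 J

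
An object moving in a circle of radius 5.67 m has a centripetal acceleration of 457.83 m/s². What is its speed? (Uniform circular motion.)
v = √(a_c × r) = √(457.83 × 5.67) = 50.95 m/s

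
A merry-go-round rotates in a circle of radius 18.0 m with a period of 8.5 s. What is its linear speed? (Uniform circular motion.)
v = 2πr/T = 2π×18.0/8.5 = 13.31 m/s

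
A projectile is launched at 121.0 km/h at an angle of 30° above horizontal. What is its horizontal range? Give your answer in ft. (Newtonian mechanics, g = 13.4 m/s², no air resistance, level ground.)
R = v₀² sin(2θ) / g (with unit conversion) = 239.5 ft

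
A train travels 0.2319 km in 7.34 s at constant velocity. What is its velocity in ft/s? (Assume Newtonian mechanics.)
v = d/t (with unit conversion) = 103.7 ft/s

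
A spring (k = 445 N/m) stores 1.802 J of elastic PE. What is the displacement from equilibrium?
PE = ½kx² → x = √(2PE/k) = √(2×1.802/445) = 0.08999 m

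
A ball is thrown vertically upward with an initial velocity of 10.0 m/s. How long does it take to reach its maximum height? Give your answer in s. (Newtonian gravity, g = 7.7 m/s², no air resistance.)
t_up = v₀/g = 1.299 s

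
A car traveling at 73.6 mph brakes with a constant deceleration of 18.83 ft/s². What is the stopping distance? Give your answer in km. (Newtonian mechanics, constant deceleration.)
d = v₀² / (2a) (with unit conversion) = 0.09431 km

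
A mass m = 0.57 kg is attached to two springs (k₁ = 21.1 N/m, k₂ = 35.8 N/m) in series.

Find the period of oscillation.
k_eq = k₁k₂/(k₁+k₂) = 13.28 N/m
T = 2π√(m/k_eq) = 2π√(0.57/13.28) = 1.302 s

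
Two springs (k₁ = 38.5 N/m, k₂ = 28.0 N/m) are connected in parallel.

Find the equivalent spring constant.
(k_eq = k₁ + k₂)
k_eq = k₁ + k₂ = 38.5 + 28.0 = 66.5 N/m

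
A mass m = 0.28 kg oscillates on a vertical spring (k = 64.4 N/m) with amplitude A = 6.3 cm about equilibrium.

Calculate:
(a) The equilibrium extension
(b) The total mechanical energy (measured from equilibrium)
x_eq = mg/k = 0.28×9.81/64.4 = 0.04265 m = 4.265 cm
E = ½kA² = ½×64.4×(0.063)² = 0.1278 J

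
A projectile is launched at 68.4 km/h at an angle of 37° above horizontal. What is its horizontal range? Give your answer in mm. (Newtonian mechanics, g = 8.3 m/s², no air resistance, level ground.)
R = v₀² sin(2θ) / g (with unit conversion) = 41810.0 mm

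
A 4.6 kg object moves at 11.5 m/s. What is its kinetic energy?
KE = ½mv² = ½×4.6×11.5² = 304.175 J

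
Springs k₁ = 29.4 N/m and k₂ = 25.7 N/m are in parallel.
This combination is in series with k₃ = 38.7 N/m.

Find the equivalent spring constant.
k₁₂ = k₁ + k₂ = 55.1 N/m (parallel)
1/k_eq = 1/k₁₂ + 1/k₃ → k_eq = 22.73 N/m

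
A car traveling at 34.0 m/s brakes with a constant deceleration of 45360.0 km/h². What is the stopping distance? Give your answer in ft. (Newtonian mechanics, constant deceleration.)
d = v₀² / (2a) (with unit conversion) = 541.8 ft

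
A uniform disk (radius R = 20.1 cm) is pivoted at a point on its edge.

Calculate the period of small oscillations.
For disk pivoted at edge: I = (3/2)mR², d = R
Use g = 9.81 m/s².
I/m = (3/2)R² = 0.0606 m²; d = R = 0.201 m
T = 2π√((3/2)R²/(gR)) = 2π√(3R/(2g)) = 1.102 s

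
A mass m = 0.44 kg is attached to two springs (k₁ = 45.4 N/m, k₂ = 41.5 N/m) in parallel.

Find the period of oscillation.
k_eq = k₁+k₂ = 86.9 N/m
T = 2π√(m/k_eq) = 2π√(0.44/86.9) = 0.4471 s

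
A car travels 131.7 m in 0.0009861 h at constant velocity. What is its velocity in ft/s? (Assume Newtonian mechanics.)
v = d/t (with unit conversion) = 121.7 ft/s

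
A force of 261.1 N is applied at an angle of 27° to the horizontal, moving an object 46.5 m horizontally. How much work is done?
W = Fd cosθ = 261.1×46.5×cos(27°) = 10818.0 J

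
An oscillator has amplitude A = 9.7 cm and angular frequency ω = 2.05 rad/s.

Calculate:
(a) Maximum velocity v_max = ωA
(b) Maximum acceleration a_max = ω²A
v_max = ωA = 2.05×0.097 = 0.1988 m/s
a_max = ω²A = 2.05²×0.097 = 0.4076 m/s²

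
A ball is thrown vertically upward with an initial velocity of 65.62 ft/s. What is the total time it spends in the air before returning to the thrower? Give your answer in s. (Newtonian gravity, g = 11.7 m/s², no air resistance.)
t_total = 2v₀/g (with unit conversion) = 3.419 s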